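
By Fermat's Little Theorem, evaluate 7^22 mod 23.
By Fermat's Little Theorem, 7^{22} ≡ 1 (mod 23) since 23 is prime and gcd(7, 23) = 1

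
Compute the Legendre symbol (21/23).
(21/23) = 21^{11} mod 23 = -1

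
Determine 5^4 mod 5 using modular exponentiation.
5 ≡ 0 (mod 5). 4 = 4 (binary 100). Repeated squaring mod 5: 0^1 ≡ 0; 0^2 ≡ 0² = 0 ≡ 0; 0^4 ≡ 0² = 0 ≡ 0. So 5^4 ≡ 0 (mod 5).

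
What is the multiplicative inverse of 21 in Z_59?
45

Using Extended Euclidean Algorithm:
gcd(21, 59) = 1
Bezout coefficients: 21 × -14 + 59 × 5 = 1
So 21 × -14 ≡ 1 (mod 59)
The inverse is -14 mod 59 = 45
Verification: 21 × 45 = 945 = 16 × 59 + 1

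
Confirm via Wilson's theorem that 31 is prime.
(30)! mod 31 = 30. Since this equals -1 (mod 31), Wilson confirms 31 is prime.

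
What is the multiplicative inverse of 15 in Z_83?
72

Using Extended Euclidean Algorithm:
gcd(15, 83) = 1
Bezout coefficients: 15 × -11 + 83 × 2 = 1
So 15 × -11 ≡ 1 (mod 83)
The inverse is -11 mod 83 = 72
Verification: 15 × 72 = 1080 = 13 × 83 + 1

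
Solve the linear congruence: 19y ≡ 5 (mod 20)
15

Since gcd(19, 20) = 1 divides 5, a solution exists.
Multiply both sides by the inverse of 19 mod 20:
  19^(-1) mod 20 = 19
  x ≡ 19 × 5 ≡ 95 ≡ 15 (mod 20)
Verification: 19 × 15 = 285 = 14 × 20 + 5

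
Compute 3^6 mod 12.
6 = 4 + 2 (binary 110). Repeated squaring mod 12: 3^1 ≡ 3; 3^2 ≡ 3² = 9 ≡ 9; 3^4 ≡ 9² = 81 ≡ 9. Multiply: 3^6 = 3^4 × 3^2 ≡ 9 × 9 (mod 12): 9 × 9 = 81 ≡ 9. So 3^6 ≡ 9 (mod 12).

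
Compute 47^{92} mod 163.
49

Using successive squaring:
Binary expansion of 92: 1011100
Powers of 47 mod 163 (each is the square of the previous):
  47^1 ≡ 47 (mod 163)
  47^2 ≡ 47² = 2209 ≡ 90 (mod 163)
  47^4 ≡ 90² = 8100 ≡ 113 (mod 163)
  47^8 ≡ 113² = 12769 ≡ 55 (mod 163)
  47^16 ≡ 55² = 3025 ≡ 91 (mod 163)
  47^32 ≡ 91² = 8281 ≡ 131 (mod 163)
  47^64 ≡ 131² = 17161 ≡ 46 (mod 163)
92 = 64 + 16 + 8 + 4, so 47^92 = 47^64 × 47^16 × 47^8 × 47^4 ≡ 46 × 91 × 55 × 113 (mod 163)
Multiplying step by step:
  46 × 91 = 4186 ≡ 111 (mod 163)
  111 × 55 = 6105 ≡ 74 (mod 163)
  74 × 113 = 8362 ≡ 49 (mod 163)
Result: 47^92 ≡ 49 (mod 163)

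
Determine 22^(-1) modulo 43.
22^(-1) ≡ 2 (mod 43). Verification: 22 × 2 = 44 ≡ 1 (mod 43)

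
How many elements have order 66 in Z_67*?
Number of primitive roots mod 67 = φ(66) = 20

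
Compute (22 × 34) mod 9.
1

(22 × 34) = 748
748 mod 9 = 1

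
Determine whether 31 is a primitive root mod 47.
p - 1 = 46 has prime divisors 2, 23. Check 31^(46/q) mod 47 for each: 31^(46/2) = 31^23 ≡ 46, 31^(46/23) = 31^2 ≡ 21 (mod 47). None of these is 1, so 31 has order 46 = φ(47), so it is a primitive root mod 47.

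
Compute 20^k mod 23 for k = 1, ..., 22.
g^1, g^2, ..., g^{22} mod 23: {20, 9, 19, 12, 10, 16, 21, 6, 5, 8, 22, 3, 14, 4, 11, 13, 7, 2, 17, 18, 15, 1}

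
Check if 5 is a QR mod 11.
By Euler's criterion: 5^{5} ≡ 1 (mod 11). Since this equals 1, 5 is a QR.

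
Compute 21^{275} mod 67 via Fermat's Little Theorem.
37

By Fermat's Little Theorem, a^(p-1) ≡ 1 (mod p) for prime p and gcd(a, p) = 1
Here p = 67, so 21^66 ≡ 1 (mod 67)
We can reduce the exponent: 275 mod 66 = 11
So 21^275 ≡ 21^11 (mod 67)
Computing: 21^11 mod 67 = 37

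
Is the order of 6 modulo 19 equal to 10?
No, the actual order is 9, not 10.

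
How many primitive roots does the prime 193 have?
Number of primitive roots mod 193 = φ(192) = 64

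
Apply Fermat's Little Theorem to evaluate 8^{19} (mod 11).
7

By Fermat's Little Theorem, a^(p-1) ≡ 1 (mod p) for prime p and gcd(a, p) = 1
Here p = 11, so 8^10 ≡ 1 (mod 11)
We can reduce the exponent: 19 mod 10 = 9
So 8^19 ≡ 8^9 (mod 11)
Computing: 8^9 mod 11 = 7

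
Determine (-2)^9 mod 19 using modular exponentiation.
(-2) ≡ 17 (mod 19). 9 = 8 + 1 (binary 1001). Repeated squaring mod 19: 17^1 ≡ 17; 17^2 ≡ 17² = 289 ≡ 4; 17^4 ≡ 4² = 16 ≡ 16; 17^8 ≡ 16² = 256 ≡ 9. Multiply: (-2)^9 ≡ 17^8 × 17^1 ≡ 9 × 17 (mod 19): 9 × 17 = 153 ≡ 1. So (-2)^9 ≡ 1 (mod 19).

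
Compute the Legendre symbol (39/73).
(39/73) = 39^{36} mod 73 = -1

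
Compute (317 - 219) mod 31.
5

(317 - 219) = 98
98 mod 31 = 5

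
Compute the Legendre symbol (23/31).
(23/31) = 23^{15} mod 31 = -1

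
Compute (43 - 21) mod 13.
9

(43 - 21) = 22
22 mod 13 = 9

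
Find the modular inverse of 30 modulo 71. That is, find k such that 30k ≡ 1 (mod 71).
45

Using Extended Euclidean Algorithm:
gcd(30, 71) = 1
Bezout coefficients: 30 × -26 + 71 × 11 = 1
So 30 × -26 ≡ 1 (mod 71)
The inverse is -26 mod 71 = 45
Verification: 30 × 45 = 1350 = 19 × 71 + 1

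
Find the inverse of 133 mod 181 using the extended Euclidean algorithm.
Extended GCD: 133(49) + 181(-36) = 1. So 133^(-1) ≡ 49 ≡ 49 (mod 181). Verify: 133 × 49 = 6517 ≡ 1 (mod 181)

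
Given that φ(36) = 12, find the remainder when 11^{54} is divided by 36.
By Euler: 11^{12} ≡ 1 (mod 36) since gcd(11, 36) = 1. 54 = 4×12 + 6. So 11^{54} ≡ 11^{6} ≡ 1 (mod 36)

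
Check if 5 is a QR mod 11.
By Euler's criterion: 5^{5} ≡ 1 (mod 11). Since this equals 1, 5 is a QR.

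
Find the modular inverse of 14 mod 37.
14^(-1) ≡ 8 (mod 37). Verification: 14 × 8 = 112 ≡ 1 (mod 37)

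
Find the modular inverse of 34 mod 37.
34^(-1) ≡ 12 (mod 37). Verification: 34 × 12 = 408 ≡ 1 (mod 37)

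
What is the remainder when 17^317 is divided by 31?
Using Fermat: 17^{30} ≡ 1 (mod 31). 317 ≡ 17 (mod 30). So 17^{317} ≡ 17^{17} ≡ 21 (mod 31)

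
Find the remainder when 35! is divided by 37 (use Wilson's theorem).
(36)! = (35)! × (36) ≡ -1 (mod 37). So (35)! ≡ -1 × (36)^(-1) ≡ (-1)×(-1) = 1 (mod 37)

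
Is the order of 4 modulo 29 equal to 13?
No, the actual order is 14, not 13.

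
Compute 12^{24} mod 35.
1

Using successive squaring:
Binary expansion of 24: 11000
Powers of 12 mod 35 (each is the square of the previous):
  12^1 ≡ 12 (mod 35)
  12^2 ≡ 12² = 144 ≡ 4 (mod 35)
  12^4 ≡ 4² = 16 ≡ 16 (mod 35)
  12^8 ≡ 16² = 256 ≡ 11 (mod 35)
  12^16 ≡ 11² = 121 ≡ 16 (mod 35)
24 = 16 + 8, so 12^24 = 12^16 × 12^8 ≡ 16 × 11 (mod 35)
Multiplying step by step:
  16 × 11 = 176 ≡ 1 (mod 35)
Result: 12^24 ≡ 1 (mod 35)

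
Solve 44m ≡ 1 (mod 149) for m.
44^(-1) ≡ 105 (mod 149). Verification: 44 × 105 = 4620 ≡ 1 (mod 149)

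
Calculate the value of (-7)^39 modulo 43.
Using repeated squaring. (-7) ≡ 36 (mod 43). 39 = 32 + 4 + 2 + 1 (binary 100111). Repeated squaring mod 43: 36^1 ≡ 36; 36^2 ≡ 36² = 1296 ≡ 6; 36^4 ≡ 6² = 36 ≡ 36; 36^8 ≡ 36² = 1296 ≡ 6; 36^16 ≡ 6² = 36 ≡ 36; 36^32 ≡ 36² = 1296 ≡ 6. Multiply: (-7)^39 ≡ 36^32 × 36^4 × 36^2 × 36^1 ≡ 6 × 36 × 6 × 36 (mod 43): 6 × 36 = 216 ≡ 1; 1 × 6 = 6 ≡ 6; 6 × 36 = 216 ≡ 1. So (-7)^39 ≡ 1 (mod 43).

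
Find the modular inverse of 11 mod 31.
11^(-1) ≡ 17 (mod 31). Verification: 11 × 17 = 187 ≡ 1 (mod 31)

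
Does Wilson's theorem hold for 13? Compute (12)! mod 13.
(12)! mod 13 = 12. Since this equals -1 (mod 13), Wilson confirms 13 is prime.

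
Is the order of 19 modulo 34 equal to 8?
Yes, ord_34(19) = 8.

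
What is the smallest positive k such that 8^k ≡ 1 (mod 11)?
Powers of 8 mod 11: 8^1≡8, 8^2≡9, 8^3≡6, 8^4≡4, 8^5≡10, 8^6≡3, 8^7≡2, 8^8≡5, 8^9≡7, 8^10≡1. Order = 10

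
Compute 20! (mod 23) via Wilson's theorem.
(22)! = (20)! × (21) × (22) ≡ -1 (mod 23). So (20)! ≡ -1 × [(22)(21)]^(-1) ≡ 11 (mod 23)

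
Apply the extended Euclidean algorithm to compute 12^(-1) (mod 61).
Extended GCD: 12(-5) + 61(1) = 1. So 12^(-1) ≡ 56 ≡ 56 (mod 61). Verify: 12 × 56 = 672 ≡ 1 (mod 61)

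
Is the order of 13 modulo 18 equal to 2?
No, the actual order is 3, not 2.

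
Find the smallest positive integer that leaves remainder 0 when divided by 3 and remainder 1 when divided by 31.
M = 3 × 31 = 93. M₁ = 31, y₁ ≡ 1 (mod 3). M₂ = 3, y₂ ≡ 21 (mod 31). t = 0×31×1 + 1×3×21 ≡ 63 (mod 93). The smallest positive such number is 63.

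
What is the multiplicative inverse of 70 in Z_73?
24

Using Extended Euclidean Algorithm:
gcd(70, 73) = 1
Bezout coefficients: 70 × 24 + 73 × -23 = 1
So 70 × 24 ≡ 1 (mod 73)
The inverse is 24 mod 73 = 24
Verification: 70 × 24 = 1680 = 23 × 73 + 1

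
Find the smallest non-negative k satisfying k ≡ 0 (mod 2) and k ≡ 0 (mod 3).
M = 2 × 3 = 6. M₁ = 3, y₁ ≡ 1 (mod 2). M₂ = 2, y₂ ≡ 2 (mod 3). k = 0×3×1 + 0×2×2 ≡ 0 (mod 6)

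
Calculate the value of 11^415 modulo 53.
Using Fermat: 11^{52} ≡ 1 (mod 53). 415 ≡ 51 (mod 52). So 11^{415} ≡ 11^{51} ≡ 29 (mod 53)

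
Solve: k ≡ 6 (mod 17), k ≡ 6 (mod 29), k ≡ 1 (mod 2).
M = 17 × 29 × 2 = 986. M₁ = 58, y₁ ≡ 5 (mod 17). M₂ = 34, y₂ ≡ 6 (mod 29). M₃ = 493, y₃ ≡ 1 (mod 2). k = 6×58×5 + 6×34×6 + 1×493×1 ≡ 499 (mod 986)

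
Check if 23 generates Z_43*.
p - 1 = 42 has prime divisors 2, 3, 7. Check 23^(42/q) mod 43 for each: 23^(42/2) = 23^21 ≡ 1, 23^(42/3) = 23^14 ≡ 36, 23^(42/7) = 23^6 ≡ 4 (mod 43). Since 23^21 ≡ 1 (mod 43), the order of 23 divides 21 (in fact the order is 21) ≠ 42, so it is not a primitive root.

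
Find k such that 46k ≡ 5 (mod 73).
62

Since gcd(46, 73) = 1 divides 5, a solution exists.
Multiply both sides by the inverse of 46 mod 73:
  46^(-1) mod 73 = 27
  x ≡ 27 × 5 ≡ 135 ≡ 62 (mod 73)
Verification: 46 × 62 = 2852 = 39 × 73 + 5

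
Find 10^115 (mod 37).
Using Fermat: 10^{36} ≡ 1 (mod 37). 115 ≡ 7 (mod 36). So 10^{115} ≡ 10^{7} ≡ 10 (mod 37)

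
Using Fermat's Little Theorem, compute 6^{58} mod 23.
9

By Fermat's Little Theorem, a^(p-1) ≡ 1 (mod p) for prime p and gcd(a, p) = 1
Here p = 23, so 6^22 ≡ 1 (mod 23)
We can reduce the exponent: 58 mod 22 = 14
So 6^58 ≡ 6^14 (mod 23)
Computing: 6^14 mod 23 = 9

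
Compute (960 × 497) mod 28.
0

(960 × 497) = 477120
477120 mod 28 = 0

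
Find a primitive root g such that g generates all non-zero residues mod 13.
p - 1 = 12 has prime divisors 2, 3. h is a primitive root mod 13 iff h^(12/q) ≢ 1 (mod 13) for each such q.
h = 2: 2^6 ≡ 12, 2^4 ≡ 3 (mod 13); none is 1, so 2 has order 12 and is a primitive root.
The smallest primitive root mod 13 is g = 2.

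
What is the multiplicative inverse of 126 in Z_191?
126^(-1) ≡ 47 (mod 191). Verification: 126 × 47 = 5922 ≡ 1 (mod 191)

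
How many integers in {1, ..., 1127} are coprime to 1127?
924

Prime factorization: 1127 = 7^2 × 23
Using the formula φ(n) = n × Π(1 - 1/p) for each prime factor p:
φ(1127) = 1127 × (1 - 1/7) × (1 - 1/23)
φ(1127) = 924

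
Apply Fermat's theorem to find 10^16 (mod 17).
By Fermat's Little Theorem, 10^{16} ≡ 1 (mod 17) since 17 is prime and gcd(10, 17) = 1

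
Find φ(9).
6

Prime factorization: 9 = 3^2
Using the formula φ(n) = n × Π(1 - 1/p) for each prime factor p:
φ(9) = 9 × (1 - 1/3)
φ(9) = 6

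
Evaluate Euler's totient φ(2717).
2160

Prime factorization: 2717 = 11 × 13 × 19
Using the formula φ(n) = n × Π(1 - 1/p) for each prime factor p:
φ(2717) = 2717 × (1 - 1/11) × (1 - 1/13) × (1 - 1/19)
φ(2717) = 2160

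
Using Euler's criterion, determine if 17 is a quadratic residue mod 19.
By Euler's criterion: 17^{9} ≡ 1 (mod 19). Since this equals 1, 17 is a QR.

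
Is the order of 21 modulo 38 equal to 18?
Yes, ord_38(21) = 18.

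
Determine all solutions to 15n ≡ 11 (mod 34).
3

Since gcd(15, 34) = 1 divides 11, a solution exists.
Multiply both sides by the inverse of 15 mod 34:
  15^(-1) mod 34 = 25
  x ≡ 25 × 11 ≡ 275 ≡ 3 (mod 34)
Verification: 15 × 3 = 45 = 1 × 34 + 11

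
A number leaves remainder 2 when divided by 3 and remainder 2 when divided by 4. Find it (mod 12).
M = 3 × 4 = 12. M₁ = 4, y₁ ≡ 1 (mod 3). M₂ = 3, y₂ ≡ 3 (mod 4). t = 2×4×1 + 2×3×3 ≡ 2 (mod 12)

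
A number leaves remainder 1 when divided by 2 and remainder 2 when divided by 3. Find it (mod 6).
M = 2 × 3 = 6. M₁ = 3, y₁ ≡ 1 (mod 2). M₂ = 2, y₂ ≡ 2 (mod 3). k = 1×3×1 + 2×2×2 ≡ 5 (mod 6)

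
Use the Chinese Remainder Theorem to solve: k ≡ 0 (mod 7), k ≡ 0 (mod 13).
0

Using the Chinese Remainder Theorem:
M = product of moduli = 91
For equation 1: M_1 = 13, 13 ≡ 6 (mod 7), inverse of 13 mod 7 is 6 (check: 6 × 6 = 36 ≡ 1 (mod 7))
For equation 2: M_2 = 7, 7 ≡ 7 (mod 13), inverse of 7 mod 13 is 2 (check: 7 × 2 = 14 ≡ 1 (mod 13))
Combine: k ≡ Σ r_i×M_i×(M_i⁻¹ mod m_i) = 0×13×6 + 0×7×2 = 0 + 0 = 0
0 mod 91 = 0
k ≡ 0 (mod 91)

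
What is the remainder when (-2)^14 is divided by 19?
Using repeated squaring. (-2) ≡ 17 (mod 19). 14 = 8 + 4 + 2 (binary 1110). Repeated squaring mod 19: 17^1 ≡ 17; 17^2 ≡ 17² = 289 ≡ 4; 17^4 ≡ 4² = 16 ≡ 16; 17^8 ≡ 16² = 256 ≡ 9. Multiply: (-2)^14 ≡ 17^8 × 17^4 × 17^2 ≡ 9 × 16 × 4 (mod 19): 9 × 16 = 144 ≡ 11; 11 × 4 = 44 ≡ 6. So (-2)^14 ≡ 6 (mod 19).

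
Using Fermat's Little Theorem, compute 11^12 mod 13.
By Fermat's Little Theorem, 11^{12} ≡ 1 (mod 13) since 13 is prime and gcd(11, 13) = 1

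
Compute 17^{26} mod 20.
9

Using successive squaring:
Binary expansion of 26: 11010
Powers of 17 mod 20 (each is the square of the previous):
  17^1 ≡ 17 (mod 20)
  17^2 ≡ 17² = 289 ≡ 9 (mod 20)
  17^4 ≡ 9² = 81 ≡ 1 (mod 20)
  17^8 ≡ 1² = 1 ≡ 1 (mod 20)
  17^16 ≡ 1² = 1 ≡ 1 (mod 20)
26 = 16 + 8 + 2, so 17^26 = 17^16 × 17^8 × 17^2 ≡ 1 × 1 × 9 (mod 20)
Multiplying step by step:
  1 × 1 = 1 ≡ 1 (mod 20)
  1 × 9 = 9 ≡ 9 (mod 20)
Result: 17^26 ≡ 9 (mod 20)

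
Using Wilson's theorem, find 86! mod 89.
(88)! = (86)! × (87) × (88) ≡ -1 (mod 89). So (86)! ≡ -1 × [(88)(87)]^(-1) ≡ 44 (mod 89)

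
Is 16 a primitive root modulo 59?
No

To verify, check if 16^(58/q) ≢ 1 (mod 59) for each prime divisor q of 58
Divisors of 58 = 58: [1, 2, 29, 58]
  16^(58/2) = 16^29 ≡ 1 (mod 59)
  16^(58/29) = 16^2 ≡ 20 (mod 59)
Conclusion: 16 is not a primitive root modulo 59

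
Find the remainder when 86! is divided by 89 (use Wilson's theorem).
(88)! = (86)! × (87) × (88) ≡ -1 (mod 89). So (86)! ≡ -1 × [(88)(87)]^(-1) ≡ 44 (mod 89)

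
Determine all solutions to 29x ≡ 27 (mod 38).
35

Since gcd(29, 38) = 1 divides 27, a solution exists.
Multiply both sides by the inverse of 29 mod 38:
  29^(-1) mod 38 = 21
  x ≡ 21 × 27 ≡ 567 ≡ 35 (mod 38)
Verification: 29 × 35 = 1015 = 26 × 38 + 27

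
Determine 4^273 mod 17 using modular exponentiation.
Using Fermat: 4^{16} ≡ 1 (mod 17). 273 ≡ 1 (mod 16). So 4^{273} ≡ 4^{1} ≡ 4 (mod 17)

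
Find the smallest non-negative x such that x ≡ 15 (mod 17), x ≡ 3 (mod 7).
66

Using the Chinese Remainder Theorem:
M = product of moduli = 119
For equation 1: M_1 = 7, 7 ≡ 7 (mod 17), inverse of 7 mod 17 is 5 (check: 7 × 5 = 35 ≡ 1 (mod 17))
For equation 2: M_2 = 17, 17 ≡ 3 (mod 7), inverse of 17 mod 7 is 5 (check: 3 × 5 = 15 ≡ 1 (mod 7))
Combine: x ≡ Σ r_i×M_i×(M_i⁻¹ mod m_i) = 15×7×5 + 3×17×5 = 525 + 255 = 780
780 mod 119 = 66
x ≡ 66 (mod 119)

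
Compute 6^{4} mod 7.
1

Using successive squaring:
Binary expansion of 4: 100
Powers of 6 mod 7 (each is the square of the previous):
  6^1 ≡ 6 (mod 7)
  6^2 ≡ 6² = 36 ≡ 1 (mod 7)
  6^4 ≡ 1² = 1 ≡ 1 (mod 7)
4 is a power of 2, so 6^4 is the last square: ≡ 1 (mod 7)
Result: 6^4 ≡ 1 (mod 7)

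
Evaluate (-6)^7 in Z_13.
(-6) ≡ 7 (mod 13). 7 = 4 + 2 + 1 (binary 111). Repeated squaring mod 13: 7^1 ≡ 7; 7^2 ≡ 7² = 49 ≡ 10; 7^4 ≡ 10² = 100 ≡ 9. Multiply: (-6)^7 ≡ 7^4 × 7^2 × 7^1 ≡ 9 × 10 × 7 (mod 13): 9 × 10 = 90 ≡ 12; 12 × 7 = 84 ≡ 6. So (-6)^7 ≡ 6 (mod 13).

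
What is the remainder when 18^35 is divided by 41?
Using repeated squaring. 35 = 32 + 2 + 1 (binary 100011). Repeated squaring mod 41: 18^1 ≡ 18; 18^2 ≡ 18² = 324 ≡ 37; 18^4 ≡ 37² = 1369 ≡ 16; 18^8 ≡ 16² = 256 ≡ 10; 18^16 ≡ 10² = 100 ≡ 18; 18^32 ≡ 18² = 324 ≡ 37. Multiply: 18^35 = 18^32 × 18^2 × 18^1 ≡ 37 × 37 × 18 (mod 41): 37 × 37 = 1369 ≡ 16; 16 × 18 = 288 ≡ 1. So 18^35 ≡ 1 (mod 41).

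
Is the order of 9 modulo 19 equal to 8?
No, the actual order is 9, not 8.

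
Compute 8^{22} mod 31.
2

Using successive squaring:
Binary expansion of 22: 10110
Powers of 8 mod 31 (each is the square of the previous):
  8^1 ≡ 8 (mod 31)
  8^2 ≡ 8² = 64 ≡ 2 (mod 31)
  8^4 ≡ 2² = 4 ≡ 4 (mod 31)
  8^8 ≡ 4² = 16 ≡ 16 (mod 31)
  8^16 ≡ 16² = 256 ≡ 8 (mod 31)
22 = 16 + 4 + 2, so 8^22 = 8^16 × 8^4 × 8^2 ≡ 8 × 4 × 2 (mod 31)
Multiplying step by step:
  8 × 4 = 32 ≡ 1 (mod 31)
  1 × 2 = 2 ≡ 2 (mod 31)
Result: 8^22 ≡ 2 (mod 31)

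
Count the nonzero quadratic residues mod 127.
For prime 127, there are (p-1)/2 = (127-1)/2 = 63 quadratic residues (excluding 0).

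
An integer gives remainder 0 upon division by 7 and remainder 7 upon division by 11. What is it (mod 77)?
M = 7 × 11 = 77. M₁ = 11, y₁ ≡ 2 (mod 7). M₂ = 7, y₂ ≡ 8 (mod 11). n = 0×11×2 + 7×7×8 ≡ 7 (mod 77). The smallest positive such number is 7.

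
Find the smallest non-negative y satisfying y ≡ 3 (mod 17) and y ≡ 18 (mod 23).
M = 17 × 23 = 391. M₁ = 23, y₁ ≡ 3 (mod 17). M₂ = 17, y₂ ≡ 19 (mod 23). y = 3×23×3 + 18×17×19 ≡ 156 (mod 391)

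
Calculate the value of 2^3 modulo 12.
3 = 2 + 1 (binary 11). Repeated squaring mod 12: 2^1 ≡ 2; 2^2 ≡ 2² = 4 ≡ 4. Multiply: 2^3 = 2^2 × 2^1 ≡ 4 × 2 (mod 12): 4 × 2 = 8 ≡ 8. So 2^3 ≡ 8 (mod 12).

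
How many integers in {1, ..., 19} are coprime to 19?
18

Prime factorization: 19 = 19
Using the formula φ(n) = n × Π(1 - 1/p) for each prime factor p:
φ(19) = 19 × (1 - 1/19)
φ(19) = 18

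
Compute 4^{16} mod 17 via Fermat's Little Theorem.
1

By Fermat's Little Theorem, a^(p-1) ≡ 1 (mod p) for prime p and gcd(a, p) = 1
Here p = 17, so 4^16 ≡ 1 (mod 17)
We can reduce the exponent: 16 mod 16 = 0
So 4^16 ≡ 4^0 (mod 17)
Computing: 4^0 mod 17 = 1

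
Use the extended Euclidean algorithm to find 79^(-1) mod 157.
Extended GCD: 79(2) + 157(-1) = 1. So 79^(-1) ≡ 2 ≡ 2 (mod 157). Verify: 79 × 2 = 158 ≡ 1 (mod 157)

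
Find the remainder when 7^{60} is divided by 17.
By Fermat: 7^{16} ≡ 1 (mod 17). 60 = 3×16 + 12. So 7^{60} ≡ 7^{12} ≡ 13 (mod 17)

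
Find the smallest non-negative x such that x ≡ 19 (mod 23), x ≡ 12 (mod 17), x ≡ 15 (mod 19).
3055

Using the Chinese Remainder Theorem:
M = product of moduli = 7429
For equation 1: M_1 = 323, 323 ≡ 1 (mod 23), inverse of 323 mod 23 is 1 (check: 1 × 1 = 1 ≡ 1 (mod 23))
For equation 2: M_2 = 437, 437 ≡ 12 (mod 17), inverse of 437 mod 17 is 10 (check: 12 × 10 = 120 ≡ 1 (mod 17))
For equation 3: M_3 = 391, 391 ≡ 11 (mod 19), inverse of 391 mod 19 is 7 (check: 11 × 7 = 77 ≡ 1 (mod 19))
Combine: x ≡ Σ r_i×M_i×(M_i⁻¹ mod m_i) = 19×323×1 + 12×437×10 + 15×391×7 = 6137 + 52440 + 41055 = 99632
99632 mod 7429 = 3055
x ≡ 3055 (mod 7429)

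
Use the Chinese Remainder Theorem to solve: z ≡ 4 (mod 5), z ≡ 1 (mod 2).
M = 5 × 2 = 10. M₁ = 2, y₁ ≡ 3 (mod 5). M₂ = 5, y₂ ≡ 1 (mod 2). z = 4×2×3 + 1×5×1 ≡ 9 (mod 10)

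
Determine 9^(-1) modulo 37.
9^(-1) ≡ 33 (mod 37). Verification: 9 × 33 = 297 ≡ 1 (mod 37)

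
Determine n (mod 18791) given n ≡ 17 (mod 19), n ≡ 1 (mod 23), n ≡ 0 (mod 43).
18447

Using the Chinese Remainder Theorem:
M = product of moduli = 18791
For equation 1: M_1 = 989, 989 ≡ 1 (mod 19), inverse of 989 mod 19 is 1 (check: 1 × 1 = 1 ≡ 1 (mod 19))
For equation 2: M_2 = 817, 817 ≡ 12 (mod 23), inverse of 817 mod 23 is 2 (check: 12 × 2 = 24 ≡ 1 (mod 23))
For equation 3: M_3 = 437, 437 ≡ 7 (mod 43), inverse of 437 mod 43 is 37 (check: 7 × 37 = 259 ≡ 1 (mod 43))
Combine: n ≡ Σ r_i×M_i×(M_i⁻¹ mod m_i) = 17×989×1 + 1×817×2 + 0×437×37 = 16813 + 1634 + 0 = 18447
18447 mod 18791 = 18447
n ≡ 18447 (mod 18791)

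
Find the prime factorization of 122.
2 × 61

Divide by primes starting from smallest:
122 ÷ 2 = 61
61 ÷ 61 = 1

122 = 2 × 61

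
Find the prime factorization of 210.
2 × 3 × 5 × 7

Divide by primes starting from smallest:
210 ÷ 2 = 105
105 ÷ 3 = 35
35 ÷ 5 = 7
7 ÷ 7 = 1

210 = 2 × 3 × 5 × 7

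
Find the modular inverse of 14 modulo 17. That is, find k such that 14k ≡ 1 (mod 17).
11

Using Extended Euclidean Algorithm:
gcd(14, 17) = 1
Bezout coefficients: 14 × -6 + 17 × 5 = 1
So 14 × -6 ≡ 1 (mod 17)
The inverse is -6 mod 17 = 11
Verification: 14 × 11 = 154 = 9 × 17 + 1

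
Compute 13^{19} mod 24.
13

Using successive squaring:
Binary expansion of 19: 10011
Powers of 13 mod 24 (each is the square of the previous):
  13^1 ≡ 13 (mod 24)
  13^2 ≡ 13² = 169 ≡ 1 (mod 24)
  13^4 ≡ 1² = 1 ≡ 1 (mod 24)
  13^8 ≡ 1² = 1 ≡ 1 (mod 24)
  13^16 ≡ 1² = 1 ≡ 1 (mod 24)
19 = 16 + 2 + 1, so 13^19 = 13^16 × 13^2 × 13^1 ≡ 1 × 1 × 13 (mod 24)
Multiplying step by step:
  1 × 1 = 1 ≡ 1 (mod 24)
  1 × 13 = 13 ≡ 13 (mod 24)
Result: 13^19 ≡ 13 (mod 24)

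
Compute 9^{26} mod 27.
0

Using successive squaring:
Binary expansion of 26: 11010
Powers of 9 mod 27 (each is the square of the previous):
  9^1 ≡ 9 (mod 27)
  9^2 ≡ 9² = 81 ≡ 0 (mod 27)
  9^4 ≡ 0² = 0 ≡ 0 (mod 27)
  9^8 ≡ 0² = 0 ≡ 0 (mod 27)
  9^16 ≡ 0² = 0 ≡ 0 (mod 27)
26 = 16 + 8 + 2, so 9^26 = 9^16 × 9^8 × 9^2 ≡ 0 × 0 × 0 (mod 27)
Multiplying step by step:
  0 × 0 = 0 ≡ 0 (mod 27)
  0 × 0 = 0 ≡ 0 (mod 27)
Result: 9^26 ≡ 0 (mod 27)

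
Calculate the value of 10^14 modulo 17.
Using repeated squaring. 14 = 8 + 4 + 2 (binary 1110). Repeated squaring mod 17: 10^1 ≡ 10; 10^2 ≡ 10² = 100 ≡ 15; 10^4 ≡ 15² = 225 ≡ 4; 10^8 ≡ 4² = 16 ≡ 16. Multiply: 10^14 = 10^8 × 10^4 × 10^2 ≡ 16 × 4 × 15 (mod 17): 16 × 4 = 64 ≡ 13; 13 × 15 = 195 ≡ 8. So 10^14 ≡ 8 (mod 17).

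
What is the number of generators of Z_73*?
Number of primitive roots mod 73 = φ(72) = 24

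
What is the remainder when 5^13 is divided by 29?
Using repeated squaring. 13 = 8 + 4 + 1 (binary 1101). Repeated squaring mod 29: 5^1 ≡ 5; 5^2 ≡ 5² = 25 ≡ 25; 5^4 ≡ 25² = 625 ≡ 16; 5^8 ≡ 16² = 256 ≡ 24. Multiply: 5^13 = 5^8 × 5^4 × 5^1 ≡ 24 × 16 × 5 (mod 29): 24 × 16 = 384 ≡ 7; 7 × 5 = 35 ≡ 6. So 5^13 ≡ 6 (mod 29).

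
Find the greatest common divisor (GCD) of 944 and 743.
1

Using the Euclidean algorithm:
944 = 1 × 743 + 201
743 = 3 × 201 + 140
201 = 1 × 140 + 61
140 = 2 × 61 + 18
61 = 3 × 18 + 7
18 = 2 × 7 + 4
7 = 1 × 4 + 3
4 = 1 × 3 + 1
3 = 3 × 1 + 0

GCD(944, 743) = 1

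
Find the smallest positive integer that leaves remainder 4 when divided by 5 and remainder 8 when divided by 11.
M = 5 × 11 = 55. M₁ = 11, y₁ ≡ 1 (mod 5). M₂ = 5, y₂ ≡ 9 (mod 11). x = 4×11×1 + 8×5×9 ≡ 19 (mod 55). The smallest positive such number is 19.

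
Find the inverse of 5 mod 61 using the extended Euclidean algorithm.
Extended GCD: 5(-12) + 61(1) = 1. So 5^(-1) ≡ 49 ≡ 49 (mod 61). Verify: 5 × 49 = 245 ≡ 1 (mod 61)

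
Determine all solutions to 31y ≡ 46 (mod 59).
11

Since gcd(31, 59) = 1 divides 46, a solution exists.
Multiply both sides by the inverse of 31 mod 59:
  31^(-1) mod 59 = 40
  x ≡ 40 × 46 ≡ 1840 ≡ 11 (mod 59)
Verification: 31 × 11 = 341 = 5 × 59 + 46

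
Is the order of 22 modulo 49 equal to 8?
No, the actual order is 7, not 8.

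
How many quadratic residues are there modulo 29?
For prime 29, there are (p-1)/2 = (29-1)/2 = 14 quadratic residues (excluding 0).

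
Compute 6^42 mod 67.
Using repeated squaring. 42 = 32 + 8 + 2 (binary 101010). Repeated squaring mod 67: 6^1 ≡ 6; 6^2 ≡ 6² = 36 ≡ 36; 6^4 ≡ 36² = 1296 ≡ 23; 6^8 ≡ 23² = 529 ≡ 60; 6^16 ≡ 60² = 3600 ≡ 49; 6^32 ≡ 49² = 2401 ≡ 56. Multiply: 6^42 = 6^32 × 6^8 × 6^2 ≡ 56 × 60 × 36 (mod 67): 56 × 60 = 3360 ≡ 10; 10 × 36 = 360 ≡ 25. So 6^42 ≡ 25 (mod 67).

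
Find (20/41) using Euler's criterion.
(20/41) = 20^{20} mod 41 = 1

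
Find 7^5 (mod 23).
5 = 4 + 1 (binary 101). Repeated squaring mod 23: 7^1 ≡ 7; 7^2 ≡ 7² = 49 ≡ 3; 7^4 ≡ 3² = 9 ≡ 9. Multiply: 7^5 = 7^4 × 7^1 ≡ 9 × 7 (mod 23): 9 × 7 = 63 ≡ 17. So 7^5 ≡ 17 (mod 23).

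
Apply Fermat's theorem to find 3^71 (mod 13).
By Fermat: 3^{12} ≡ 1 (mod 13). 71 = 5×12 + 11. So 3^{71} ≡ 3^{11} ≡ 9 (mod 13)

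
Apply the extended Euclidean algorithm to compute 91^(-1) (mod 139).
Extended GCD: 91(55) + 139(-36) = 1. So 91^(-1) ≡ 55 ≡ 55 (mod 139). Verify: 91 × 55 = 5005 ≡ 1 (mod 139)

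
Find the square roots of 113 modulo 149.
The square roots of 113 mod 149 are 115 and 34. Verify: 115² = 13225 ≡ 113 (mod 149)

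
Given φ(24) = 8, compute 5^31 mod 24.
By Euler: 5^{8} ≡ 1 (mod 24) since gcd(5, 24) = 1. 31 = 3×8 + 7. So 5^{31} ≡ 5^{7} ≡ 5 (mod 24)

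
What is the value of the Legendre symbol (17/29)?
(17/29) = 17^{14} mod 29 = -1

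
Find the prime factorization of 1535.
5 × 307

Divide by primes starting from smallest:
1535 ÷ 5 = 307
307 ÷ 307 = 1

1535 = 5 × 307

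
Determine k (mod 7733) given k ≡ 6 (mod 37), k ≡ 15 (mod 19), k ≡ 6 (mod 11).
5297

Using the Chinese Remainder Theorem:
M = product of moduli = 7733
For equation 1: M_1 = 209, 209 ≡ 24 (mod 37), inverse of 209 mod 37 is 17 (check: 24 × 17 = 408 ≡ 1 (mod 37))
For equation 2: M_2 = 407, 407 ≡ 8 (mod 19), inverse of 407 mod 19 is 12 (check: 8 × 12 = 96 ≡ 1 (mod 19))
For equation 3: M_3 = 703, 703 ≡ 10 (mod 11), inverse of 703 mod 11 is 10 (check: 10 × 10 = 100 ≡ 1 (mod 11))
Combine: k ≡ Σ r_i×M_i×(M_i⁻¹ mod m_i) = 6×209×17 + 15×407×12 + 6×703×10 = 21318 + 73260 + 42180 = 136758
136758 mod 7733 = 5297
k ≡ 5297 (mod 7733)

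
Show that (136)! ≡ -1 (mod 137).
(136)! mod 137 = 136. Since this equals -1 (mod 137), Wilson confirms 137 is prime.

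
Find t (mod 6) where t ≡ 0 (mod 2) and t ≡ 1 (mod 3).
M = 2 × 3 = 6. M₁ = 3, y₁ ≡ 1 (mod 2). M₂ = 2, y₂ ≡ 2 (mod 3). t = 0×3×1 + 1×2×2 ≡ 4 (mod 6)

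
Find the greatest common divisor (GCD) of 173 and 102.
1

Using the Euclidean algorithm:
173 = 1 × 102 + 71
102 = 1 × 71 + 31
71 = 2 × 31 + 9
31 = 3 × 9 + 4
9 = 2 × 4 + 1
4 = 4 × 1 + 0

GCD(173, 102) = 1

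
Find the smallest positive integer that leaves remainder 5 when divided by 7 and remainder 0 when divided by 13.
M = 7 × 13 = 91. M₁ = 13, y₁ ≡ 6 (mod 7). M₂ = 7, y₂ ≡ 2 (mod 13). x = 5×13×6 + 0×7×2 ≡ 26 (mod 91). The smallest positive such number is 26.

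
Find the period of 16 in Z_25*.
Powers of 16 mod 25: 16^1≡16, 16^2≡6, 16^3≡21, 16^4≡11, 16^5≡1. Order = 5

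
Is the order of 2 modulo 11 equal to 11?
No, the actual order is 10, not 11.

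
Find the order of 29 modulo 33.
Powers of 29 mod 33: 29^1≡29, 29^2≡16, 29^3≡2, 29^4≡25, 29^5≡32, 29^6≡4, 29^7≡17, 29^8≡31, 29^9≡8, 29^10≡1. Order = 10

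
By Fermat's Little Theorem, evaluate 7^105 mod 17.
By Fermat: 7^{16} ≡ 1 (mod 17). 105 = 6×16 + 9. So 7^{105} ≡ 7^{9} ≡ 10 (mod 17)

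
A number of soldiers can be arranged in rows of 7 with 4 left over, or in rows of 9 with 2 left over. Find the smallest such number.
M = 7 × 9 = 63. M₁ = 9, y₁ ≡ 4 (mod 7). M₂ = 7, y₂ ≡ 4 (mod 9). k = 4×9×4 + 2×7×4 ≡ 11 (mod 63). The smallest positive such number is 11.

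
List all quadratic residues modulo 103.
QRs mod 103: {1, 2, 4, 7, 8, 9, 13, 14, 15, 16, 17, 18, 19, 23, 25, 26, 28, 29, 30, 32, 33, 34, 36, 38, 41, 46, 49, 50, 52, 55, 56, 58, 59, 60, 61, 63, 64, 66, 68, 72, 76, 79, 81, 82, 83, 91, 92, 93, 97, 98, 100}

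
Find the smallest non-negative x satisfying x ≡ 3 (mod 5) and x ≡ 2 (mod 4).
M = 5 × 4 = 20. M₁ = 4, y₁ ≡ 4 (mod 5). M₂ = 5, y₂ ≡ 1 (mod 4). x = 3×4×4 + 2×5×1 ≡ 18 (mod 20)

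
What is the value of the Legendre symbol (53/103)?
(53/103) = 53^{51} mod 103 = -1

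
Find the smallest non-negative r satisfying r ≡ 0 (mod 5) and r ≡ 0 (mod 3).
M = 5 × 3 = 15. M₁ = 3, y₁ ≡ 2 (mod 5). M₂ = 5, y₂ ≡ 2 (mod 3). r = 0×3×2 + 0×5×2 ≡ 0 (mod 15)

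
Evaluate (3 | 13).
(3/13) = 3^{6} mod 13 = 1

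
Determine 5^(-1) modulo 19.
5^(-1) ≡ 4 (mod 19). Verification: 5 × 4 = 20 ≡ 1 (mod 19)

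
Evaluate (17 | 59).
(17/59) = 17^{29} mod 59 = 1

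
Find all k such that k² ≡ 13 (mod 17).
The square roots of 13 mod 17 are 8 and 9. Verify: 8² = 64 ≡ 13 (mod 17)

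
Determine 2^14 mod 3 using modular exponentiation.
Using Fermat: 2^{2} ≡ 1 (mod 3). 14 ≡ 0 (mod 2). So 2^{14} ≡ 2^{0} ≡ 1 (mod 3)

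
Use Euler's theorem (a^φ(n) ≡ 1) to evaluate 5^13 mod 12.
By Euler: 5^{4} ≡ 1 (mod 12) since gcd(5, 12) = 1. 13 = 3×4 + 1. So 5^{13} ≡ 5^{1} ≡ 5 (mod 12)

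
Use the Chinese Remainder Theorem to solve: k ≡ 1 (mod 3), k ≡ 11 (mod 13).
M = 3 × 13 = 39. M₁ = 13, y₁ ≡ 1 (mod 3). M₂ = 3, y₂ ≡ 9 (mod 13). k = 1×13×1 + 11×3×9 ≡ 37 (mod 39)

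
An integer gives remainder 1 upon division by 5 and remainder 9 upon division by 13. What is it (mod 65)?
M = 5 × 13 = 65. M₁ = 13, y₁ ≡ 2 (mod 5). M₂ = 5, y₂ ≡ 8 (mod 13). r = 1×13×2 + 9×5×8 ≡ 61 (mod 65). The smallest positive such number is 61.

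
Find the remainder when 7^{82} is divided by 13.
By Fermat: 7^{12} ≡ 1 (mod 13). 82 = 6×12 + 10. So 7^{82} ≡ 7^{10} ≡ 4 (mod 13)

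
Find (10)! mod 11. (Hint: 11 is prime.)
By Wilson's theorem, (10)! ≡ -1 ≡ 10 (mod 11)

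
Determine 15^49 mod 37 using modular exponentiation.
Using Fermat: 15^{36} ≡ 1 (mod 37). 49 ≡ 13 (mod 36). So 15^{49} ≡ 15^{13} ≡ 20 (mod 37)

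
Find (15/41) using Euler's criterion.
(15/41) = 15^{20} mod 41 = -1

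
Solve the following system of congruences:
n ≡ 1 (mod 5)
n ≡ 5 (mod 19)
81

Using the Chinese Remainder Theorem:
M = product of moduli = 95
For equation 1: M_1 = 19, 19 ≡ 4 (mod 5), inverse of 19 mod 5 is 4 (check: 4 × 4 = 16 ≡ 1 (mod 5))
For equation 2: M_2 = 5, 5 ≡ 5 (mod 19), inverse of 5 mod 19 is 4 (check: 5 × 4 = 20 ≡ 1 (mod 19))
Combine: n ≡ Σ r_i×M_i×(M_i⁻¹ mod m_i) = 1×19×4 + 5×5×4 = 76 + 100 = 176
176 mod 95 = 81
n ≡ 81 (mod 95)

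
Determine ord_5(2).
Powers of 2 mod 5: 2^1≡2, 2^2≡4, 2^3≡3, 2^4≡1. Order = 4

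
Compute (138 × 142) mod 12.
0

(138 × 142) = 19596
19596 mod 12 = 0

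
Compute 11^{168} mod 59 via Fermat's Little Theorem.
35

By Fermat's Little Theorem, a^(p-1) ≡ 1 (mod p) for prime p and gcd(a, p) = 1
Here p = 59, so 11^58 ≡ 1 (mod 59)
We can reduce the exponent: 168 mod 58 = 52
So 11^168 ≡ 11^52 (mod 59)
Computing: 11^52 mod 59 = 35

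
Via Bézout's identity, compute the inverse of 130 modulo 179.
Extended GCD: 130(84) + 179(-61) = 1. So 130^(-1) ≡ 84 ≡ 84 (mod 179). Verify: 130 × 84 = 10920 ≡ 1 (mod 179)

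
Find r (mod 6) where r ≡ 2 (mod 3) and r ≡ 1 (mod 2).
M = 3 × 2 = 6. M₁ = 2, y₁ ≡ 2 (mod 3). M₂ = 3, y₂ ≡ 1 (mod 2). r = 2×2×2 + 1×3×1 ≡ 5 (mod 6)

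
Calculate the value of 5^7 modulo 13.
7 = 4 + 2 + 1 (binary 111). Repeated squaring mod 13: 5^1 ≡ 5; 5^2 ≡ 5² = 25 ≡ 12; 5^4 ≡ 12² = 144 ≡ 1. Multiply: 5^7 = 5^4 × 5^2 × 5^1 ≡ 1 × 12 × 5 (mod 13): 1 × 12 = 12 ≡ 12; 12 × 5 = 60 ≡ 8. So 5^7 ≡ 8 (mod 13).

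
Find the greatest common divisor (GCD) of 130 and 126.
2

Using the Euclidean algorithm:
130 = 1 × 126 + 4
126 = 31 × 4 + 2
4 = 2 × 2 + 0

GCD(130, 126) = 2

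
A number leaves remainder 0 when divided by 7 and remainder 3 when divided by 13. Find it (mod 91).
M = 7 × 13 = 91. M₁ = 13, y₁ ≡ 6 (mod 7). M₂ = 7, y₂ ≡ 2 (mod 13). r = 0×13×6 + 3×7×2 ≡ 42 (mod 91)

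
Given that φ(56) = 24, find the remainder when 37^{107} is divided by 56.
By Euler: 37^{24} ≡ 1 (mod 56) since gcd(37, 56) = 1. 107 = 4×24 + 11. So 37^{107} ≡ 37^{11} ≡ 53 (mod 56)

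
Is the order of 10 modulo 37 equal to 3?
Yes, ord_37(10) = 3.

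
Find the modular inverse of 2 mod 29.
2^(-1) ≡ 15 (mod 29). Verification: 2 × 15 = 30 ≡ 1 (mod 29)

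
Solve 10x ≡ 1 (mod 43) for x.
13

Using Extended Euclidean Algorithm:
gcd(10, 43) = 1
Bezout coefficients: 10 × 13 + 43 × -3 = 1
So 10 × 13 ≡ 1 (mod 43)
The inverse is 13 mod 43 = 13
Verification: 10 × 13 = 130 = 3 × 43 + 1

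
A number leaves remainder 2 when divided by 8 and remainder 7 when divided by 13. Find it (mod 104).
M = 8 × 13 = 104. M₁ = 13, y₁ ≡ 5 (mod 8). M₂ = 8, y₂ ≡ 5 (mod 13). k = 2×13×5 + 7×8×5 ≡ 98 (mod 104)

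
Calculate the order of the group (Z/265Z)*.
208

Prime factorization: 265 = 5 × 53
Using the formula φ(n) = n × Π(1 - 1/p) for each prime factor p:
φ(265) = 265 × (1 - 1/5) × (1 - 1/53)
φ(265) = 208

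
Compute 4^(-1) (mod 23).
4^(-1) ≡ 6 (mod 23). Verification: 4 × 6 = 24 ≡ 1 (mod 23)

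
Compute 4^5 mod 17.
5 = 4 + 1 (binary 101). Repeated squaring mod 17: 4^1 ≡ 4; 4^2 ≡ 4² = 16 ≡ 16; 4^4 ≡ 16² = 256 ≡ 1. Multiply: 4^5 = 4^4 × 4^1 ≡ 1 × 4 (mod 17): 1 × 4 = 4 ≡ 4. So 4^5 ≡ 4 (mod 17).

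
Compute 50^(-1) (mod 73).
50^(-1) ≡ 19 (mod 73). Verification: 50 × 19 = 950 ≡ 1 (mod 73)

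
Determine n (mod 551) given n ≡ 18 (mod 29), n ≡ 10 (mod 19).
105

Using the Chinese Remainder Theorem:
M = product of moduli = 551
For equation 1: M_1 = 19, 19 ≡ 19 (mod 29), inverse of 19 mod 29 is 26 (check: 19 × 26 = 494 ≡ 1 (mod 29))
For equation 2: M_2 = 29, 29 ≡ 10 (mod 19), inverse of 29 mod 19 is 2 (check: 10 × 2 = 20 ≡ 1 (mod 19))
Combine: n ≡ Σ r_i×M_i×(M_i⁻¹ mod m_i) = 18×19×26 + 10×29×2 = 8892 + 580 = 9472
9472 mod 551 = 105
n ≡ 105 (mod 551)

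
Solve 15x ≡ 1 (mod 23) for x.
20

Using Extended Euclidean Algorithm:
gcd(15, 23) = 1
Bezout coefficients: 15 × -3 + 23 × 2 = 1
So 15 × -3 ≡ 1 (mod 23)
The inverse is -3 mod 23 = 20
Verification: 15 × 20 = 300 = 13 × 23 + 1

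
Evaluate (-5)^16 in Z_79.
Using repeated squaring. (-5) ≡ 74 (mod 79). 16 = 16 (binary 10000). Repeated squaring mod 79: 74^1 ≡ 74; 74^2 ≡ 74² = 5476 ≡ 25; 74^4 ≡ 25² = 625 ≡ 72; 74^8 ≡ 72² = 5184 ≡ 49; 74^16 ≡ 49² = 2401 ≡ 31. So (-5)^16 ≡ 31 (mod 79).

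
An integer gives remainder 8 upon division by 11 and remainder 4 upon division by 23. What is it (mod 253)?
M = 11 × 23 = 253. M₁ = 23, y₁ ≡ 1 (mod 11). M₂ = 11, y₂ ≡ 21 (mod 23). y = 8×23×1 + 4×11×21 ≡ 96 (mod 253). The smallest positive such number is 96.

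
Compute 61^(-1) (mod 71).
7

Using Extended Euclidean Algorithm:
gcd(61, 71) = 1
Bezout coefficients: 61 × 7 + 71 × -6 = 1
So 61 × 7 ≡ 1 (mod 71)
The inverse is 7 mod 71 = 7
Verification: 61 × 7 = 427 = 6 × 71 + 1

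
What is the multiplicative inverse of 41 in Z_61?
3

Using Extended Euclidean Algorithm:
gcd(41, 61) = 1
Bezout coefficients: 41 × 3 + 61 × -2 = 1
So 41 × 3 ≡ 1 (mod 61)
The inverse is 3 mod 61 = 3
Verification: 41 × 3 = 123 = 2 × 61 + 1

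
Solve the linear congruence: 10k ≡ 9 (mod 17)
6

Since gcd(10, 17) = 1 divides 9, a solution exists.
Multiply both sides by the inverse of 10 mod 17:
  10^(-1) mod 17 = 12
  x ≡ 12 × 9 ≡ 108 ≡ 6 (mod 17)
Verification: 10 × 6 = 60 = 3 × 17 + 9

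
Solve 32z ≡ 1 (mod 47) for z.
32^(-1) ≡ 25 (mod 47). Verification: 32 × 25 = 800 ≡ 1 (mod 47)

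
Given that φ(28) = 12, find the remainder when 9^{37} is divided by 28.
By Euler: 9^{12} ≡ 1 (mod 28) since gcd(9, 28) = 1. 37 = 3×12 + 1. So 9^{37} ≡ 9^{1} ≡ 9 (mod 28)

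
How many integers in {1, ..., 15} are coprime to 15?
8

Prime factorization: 15 = 3 × 5
Using the formula φ(n) = n × Π(1 - 1/p) for each prime factor p:
φ(15) = 15 × (1 - 1/3) × (1 - 1/5)
φ(15) = 8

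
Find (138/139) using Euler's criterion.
(138/139) = 138^{69} mod 139 = -1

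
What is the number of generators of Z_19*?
Number of primitive roots mod 19 = φ(18) = 6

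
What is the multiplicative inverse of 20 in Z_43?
28

Using Extended Euclidean Algorithm:
gcd(20, 43) = 1
Bezout coefficients: 20 × -15 + 43 × 7 = 1
So 20 × -15 ≡ 1 (mod 43)
The inverse is -15 mod 43 = 28
Verification: 20 × 28 = 560 = 13 × 43 + 1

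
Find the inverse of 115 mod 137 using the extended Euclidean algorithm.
Extended GCD: 115(56) + 137(-47) = 1. So 115^(-1) ≡ 56 ≡ 56 (mod 137). Verify: 115 × 56 = 6440 ≡ 1 (mod 137)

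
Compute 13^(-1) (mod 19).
3

Using Extended Euclidean Algorithm:
gcd(13, 19) = 1
Bezout coefficients: 13 × 3 + 19 × -2 = 1
So 13 × 3 ≡ 1 (mod 19)
The inverse is 3 mod 19 = 3
Verification: 13 × 3 = 39 = 2 × 19 + 1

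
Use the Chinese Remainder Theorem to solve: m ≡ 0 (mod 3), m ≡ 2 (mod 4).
M = 3 × 4 = 12. M₁ = 4, y₁ ≡ 1 (mod 3). M₂ = 3, y₂ ≡ 3 (mod 4). m = 0×4×1 + 2×3×3 ≡ 6 (mod 12)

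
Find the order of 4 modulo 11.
Powers of 4 mod 11: 4^1≡4, 4^2≡5, 4^3≡9, 4^4≡3, 4^5≡1. Order = 5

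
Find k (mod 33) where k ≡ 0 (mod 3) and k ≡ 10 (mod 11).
M = 3 × 11 = 33. M₁ = 11, y₁ ≡ 2 (mod 3). M₂ = 3, y₂ ≡ 4 (mod 11). k = 0×11×2 + 10×3×4 ≡ 21 (mod 33)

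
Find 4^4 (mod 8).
4 = 4 (binary 100). Repeated squaring mod 8: 4^1 ≡ 4; 4^2 ≡ 4² = 16 ≡ 0; 4^4 ≡ 0² = 0 ≡ 0. So 4^4 ≡ 0 (mod 8).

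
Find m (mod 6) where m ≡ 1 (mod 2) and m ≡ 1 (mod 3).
M = 2 × 3 = 6. M₁ = 3, y₁ ≡ 1 (mod 2). M₂ = 2, y₂ ≡ 2 (mod 3). m = 1×3×1 + 1×2×2 ≡ 1 (mod 6)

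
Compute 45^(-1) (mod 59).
21

Using Extended Euclidean Algorithm:
gcd(45, 59) = 1
Bezout coefficients: 45 × 21 + 59 × -16 = 1
So 45 × 21 ≡ 1 (mod 59)
The inverse is 21 mod 59 = 21
Verification: 45 × 21 = 945 = 16 × 59 + 1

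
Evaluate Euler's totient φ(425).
320

Prime factorization: 425 = 5^2 × 17
Using the formula φ(n) = n × Π(1 - 1/p) for each prime factor p:
φ(425) = 425 × (1 - 1/5) × (1 - 1/17)
φ(425) = 320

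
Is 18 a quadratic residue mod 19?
By Euler's criterion: 18^{9} ≡ 18 (mod 19). Since this equals -1 (≡ 18), 18 is not a QR.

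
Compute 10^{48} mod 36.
28

Using successive squaring:
Binary expansion of 48: 110000
Powers of 10 mod 36 (each is the square of the previous):
  10^1 ≡ 10 (mod 36)
  10^2 ≡ 10² = 100 ≡ 28 (mod 36)
  10^4 ≡ 28² = 784 ≡ 28 (mod 36)
  10^8 ≡ 28² = 784 ≡ 28 (mod 36)
  10^16 ≡ 28² = 784 ≡ 28 (mod 36)
  10^32 ≡ 28² = 784 ≡ 28 (mod 36)
48 = 32 + 16, so 10^48 = 10^32 × 10^16 ≡ 28 × 28 (mod 36)
Multiplying step by step:
  28 × 28 = 784 ≡ 28 (mod 36)
Result: 10^48 ≡ 28 (mod 36)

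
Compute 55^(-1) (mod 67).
39

Using Extended Euclidean Algorithm:
gcd(55, 67) = 1
Bezout coefficients: 55 × -28 + 67 × 23 = 1
So 55 × -28 ≡ 1 (mod 67)
The inverse is -28 mod 67 = 39
Verification: 55 × 39 = 2145 = 32 × 67 + 1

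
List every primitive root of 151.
Primitive roots mod 151: {6, 7, 12, 13, 14, 15, 30, 35, 48, 51, 52, 54, 56, 61, 63, 71, 77, 82, 89, 93, 96, 102, 104, 106, 108, 109, 111, 112, 114, 115, 117, 120, 126, 129, 130, 133, 134, 140, 141, 146}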